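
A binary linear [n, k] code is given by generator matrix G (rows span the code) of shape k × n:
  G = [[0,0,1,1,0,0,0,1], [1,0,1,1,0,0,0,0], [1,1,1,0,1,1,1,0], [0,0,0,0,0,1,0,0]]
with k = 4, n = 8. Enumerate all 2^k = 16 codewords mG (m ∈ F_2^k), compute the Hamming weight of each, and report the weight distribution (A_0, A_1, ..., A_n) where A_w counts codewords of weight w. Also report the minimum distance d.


Weight distribution: A_0 = 1, A_1 = 1, A_2 = 1, A_3 = 3, A_4 = 3, A_5 = 3, A_6 = 3, A_7 = 1. Minimum distance d = 1.

Enumerate all 2^4 = 16 messages m ∈ F_2^4.
For each, compute codeword c = mG in F_2^8, then tally its weight.
  m = 0000 → c = 00000000, weight = 0.
  m = 1000 → c = 00110001, weight = 3.
  m = 0100 → c = 10110000, weight = 3.
  m = 1100 → c = 10000001, weight = 2.
  m = 0010 → c = 11101110, weight = 6.
  m = 1010 → c = 11011111, weight = 7.
  m = 0110 → c = 01011110, weight = 5.
  m = 1110 → c = 01101111, weight = 6.
  m = 0001 → c = 00000100, weight = 1.
  m = 1001 → c = 00110101, weight = 4.
  m = 0101 → c = 10110100, weight = 4.
  m = 1101 → c = 10000101, weight = 3.
  m = 0011 → c = 11101010, weight = 5.
  m = 1011 → c = 11011011, weight = 6.
  m = 0111 → c = 01011010, weight = 4.
  m = 1111 → c = 01101011, weight = 5.
Tally weights:
  weight 0: 1 codewords.
  weight 1: 1 codewords.
  weight 2: 1 codewords.
  weight 3: 3 codewords.
  weight 4: 3 codewords.
  weight 5: 3 codewords.
  weight 6: 3 codewords.
  weight 7: 1 codewords.
Minimum distance d = smallest w > 0 with A_w > 0 = 1.
Sanity: Σ A_w = 16 = 2^4 = 16 ✓.


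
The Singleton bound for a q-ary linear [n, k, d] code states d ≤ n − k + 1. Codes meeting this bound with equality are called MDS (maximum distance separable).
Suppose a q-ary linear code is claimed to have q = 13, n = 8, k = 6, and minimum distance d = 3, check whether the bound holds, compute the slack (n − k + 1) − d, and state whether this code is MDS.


Singleton RHS = n − k + 1 = 3, slack = 0, bound satisfied, MDS.

Singleton bound: d ≤ n − k + 1.
Here n = 8, k = 6, so n − k + 1 = 3.
Given d = 3, check d ≤ 3: YES.
Slack = (n − k + 1) − d = 0.
The code is MDS (slack = 0).
Description: the claimed parameters are [8, 6, 3]_13; such a code would be MDS (meets Singleton bound).


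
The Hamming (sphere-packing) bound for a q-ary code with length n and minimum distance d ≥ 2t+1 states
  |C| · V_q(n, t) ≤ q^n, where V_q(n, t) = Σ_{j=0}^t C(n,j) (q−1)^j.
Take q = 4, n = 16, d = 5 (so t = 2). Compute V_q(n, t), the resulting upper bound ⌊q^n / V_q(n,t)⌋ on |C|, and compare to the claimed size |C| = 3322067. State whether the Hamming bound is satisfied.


V_q(n, t) = 1129, q^n = 4294967296, Hamming bound = 3804222, |C| = 3322067 ≤ bound (satisfied).

Step 1: Compute V_q(n, t) = Σ_{j=0}^2 C(n, j) (q−1)^j.
  j = 0: C(16,0)·(3)^0 = 1·1 = 1.
  j = 1: C(16,1)·(3)^1 = 16·3 = 48.
  j = 2: C(16,2)·(3)^2 = 120·9 = 1080.
  V_q(n, t) = 1 + 48 + 1080 = 1129.
Step 2: q^n = 4^16 = 4294967296.
Step 3: Hamming bound ⌊q^n / V_q(n,t)⌋ = ⌊4294967296/1129⌋ = 3804222.
Step 4: Compare |C| = 3322067 to 3804222: satisfied.
The claimed |C| lies below the Hamming bound.


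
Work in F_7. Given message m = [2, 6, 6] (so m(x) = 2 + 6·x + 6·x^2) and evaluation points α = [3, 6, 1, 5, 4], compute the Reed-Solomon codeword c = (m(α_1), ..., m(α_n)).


c = [4, 2, 0, 0, 3]

Message polynomial: m(x) = 2 + 6·x + 6·x^2 (mod 7).
For each evaluation point α_i, compute m(α_i) mod 7:
  α_1 = 3: Horner steps 6 → 3 → 4, so m(3) = 4.
  α_2 = 6: Horner steps 6 → 0 → 2, so m(6) = 2.
  α_3 = 1: Horner steps 6 → 5 → 0, so m(1) = 0.
  α_4 = 5: Horner steps 6 → 1 → 0, so m(5) = 0.
  α_5 = 4: Horner steps 6 → 2 → 3, so m(4) = 3.
Codeword c = [4, 2, 0, 0, 3] ∈ F_7^5.


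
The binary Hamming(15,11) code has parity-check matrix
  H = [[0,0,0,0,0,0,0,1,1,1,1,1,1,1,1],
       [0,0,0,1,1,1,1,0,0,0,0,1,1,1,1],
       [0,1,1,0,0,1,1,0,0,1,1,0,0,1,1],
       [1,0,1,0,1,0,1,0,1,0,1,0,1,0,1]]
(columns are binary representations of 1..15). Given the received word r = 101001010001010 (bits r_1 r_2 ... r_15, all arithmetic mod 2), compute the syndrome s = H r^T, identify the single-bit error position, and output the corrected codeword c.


s = (1, 1, 1, 0)^T, error position = 14, corrected codeword c = 101001010001000

Compute s = H r^T mod 2 one row at a time:
  s_1 = 1 + 0 + 0 + 0 + 1 + 0 + 1 + 0 = 3 ≡ 1 (mod 2).
  s_2 = 0 + 0 + 1 + 0 + 1 + 0 + 1 + 0 = 3 ≡ 1 (mod 2).
  s_3 = 0 + 1 + 1 + 0 + 0 + 0 + 1 + 0 = 3 ≡ 1 (mod 2).
  s_4 = 1 + 1 + 0 + 0 + 0 + 0 + 0 + 0 = 2 ≡ 0 (mod 2).
s = (1, 1, 1, 0)^T — this equals column 14 of H (binary 1110), so error is at position 14.
Correct: flip bit 14 of r = 101001010001010 to get c = 101001010001000.


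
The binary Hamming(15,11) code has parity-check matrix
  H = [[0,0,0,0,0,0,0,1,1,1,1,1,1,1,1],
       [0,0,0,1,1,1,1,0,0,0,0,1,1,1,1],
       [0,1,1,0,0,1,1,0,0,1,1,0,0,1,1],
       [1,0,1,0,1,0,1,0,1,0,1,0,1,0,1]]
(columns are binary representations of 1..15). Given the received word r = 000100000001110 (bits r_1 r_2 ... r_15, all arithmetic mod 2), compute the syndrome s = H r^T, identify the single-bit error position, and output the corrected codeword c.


s = (1, 0, 1, 1)^T, error position = 11, corrected codeword c = 000100000011110

Compute s = H r^T mod 2 one row at a time:
  s_1 = 0 + 0 + 0 + 0 + 1 + 1 + 1 + 0 = 3 ≡ 1 (mod 2).
  s_2 = 1 + 0 + 0 + 0 + 1 + 1 + 1 + 0 = 4 ≡ 0 (mod 2).
  s_3 = 0 + 0 + 0 + 0 + 0 + 0 + 1 + 0 = 1 ≡ 1 (mod 2).
  s_4 = 0 + 0 + 0 + 0 + 0 + 0 + 1 + 0 = 1 ≡ 1 (mod 2).
s = (1, 0, 1, 1)^T — this equals column 11 of H (binary 1011), so error is at position 11.
Correct: flip bit 11 of r = 000100000001110 to get c = 000100000011110.


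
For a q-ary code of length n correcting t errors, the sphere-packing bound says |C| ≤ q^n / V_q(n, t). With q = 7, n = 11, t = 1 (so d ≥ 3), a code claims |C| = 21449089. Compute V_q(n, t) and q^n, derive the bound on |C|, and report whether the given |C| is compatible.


V_q(n, t) = 67, q^n = 1977326743, Hamming bound = 29512339, |C| = 21449089 ≤ bound (satisfied).

Step 1: Compute V_q(n, t) = Σ_{j=0}^1 C(n, j) (q−1)^j.
  j = 0: C(11,0)·(6)^0 = 1·1 = 1.
  j = 1: C(11,1)·(6)^1 = 11·6 = 66.
  V_q(n, t) = 1 + 66 = 67.
Step 2: q^n = 7^11 = 1977326743.
Step 3: Hamming bound ⌊q^n / V_q(n,t)⌋ = ⌊1977326743/67⌋ = 29512339.
Step 4: Compare |C| = 21449089 to 29512339: satisfied.
The claimed |C| lies below the Hamming bound.


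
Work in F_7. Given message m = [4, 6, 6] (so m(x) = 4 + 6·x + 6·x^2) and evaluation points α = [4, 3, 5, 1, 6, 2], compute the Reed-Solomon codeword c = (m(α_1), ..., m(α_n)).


c = [5, 6, 2, 2, 4, 5]

Message polynomial: m(x) = 4 + 6·x + 6·x^2 (mod 7).
For each evaluation point α_i, compute m(α_i) mod 7:
  α_1 = 4: Horner steps 6 → 2 → 5, so m(4) = 5.
  α_2 = 3: Horner steps 6 → 3 → 6, so m(3) = 6.
  α_3 = 5: Horner steps 6 → 1 → 2, so m(5) = 2.
  α_4 = 1: Horner steps 6 → 5 → 2, so m(1) = 2.
  α_5 = 6: Horner steps 6 → 0 → 4, so m(6) = 4.
  α_6 = 2: Horner steps 6 → 4 → 5, so m(2) = 5.
Codeword c = [5, 6, 2, 2, 4, 5] ∈ F_7^6.


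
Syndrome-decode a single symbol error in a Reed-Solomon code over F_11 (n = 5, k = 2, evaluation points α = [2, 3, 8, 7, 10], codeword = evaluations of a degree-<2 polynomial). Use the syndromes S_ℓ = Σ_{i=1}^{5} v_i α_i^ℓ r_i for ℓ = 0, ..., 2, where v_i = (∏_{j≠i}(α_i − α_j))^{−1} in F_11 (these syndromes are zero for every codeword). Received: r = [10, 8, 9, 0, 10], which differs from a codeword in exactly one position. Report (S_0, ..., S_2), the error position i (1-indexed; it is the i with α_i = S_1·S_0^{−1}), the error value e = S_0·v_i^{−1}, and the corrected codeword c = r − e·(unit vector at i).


S = (10, 1, 10), error at position 5, error magnitude e = 5, c = [10, 8, 9, 0, 5].

Step 1: column multipliers v_i = (∏_{j≠i}(α_i − α_j))^{−1} mod 11.
  i = 1 (α = 2): (2−3)(2−8)(2−7)(2−10) = (−1)·(−6)·(−5)·(−8) = 240 ≡ 9, so v_1 = 9^{−1} = 5 (mod 11).
  i = 2 (α = 3): (3−2)(3−8)(3−7)(3−10) = 1·(−5)·(−4)·(−7) = −140 ≡ 3, so v_2 = 3^{−1} = 4 (mod 11).
  i = 3 (α = 8): (8−2)(8−3)(8−7)(8−10) = 6·5·1·(−2) = −60 ≡ 6, so v_3 = 6^{−1} = 2 (mod 11).
  i = 4 (α = 7): (7−2)(7−3)(7−8)(7−10) = 5·4·(−1)·(−3) = 60 ≡ 5, so v_4 = 5^{−1} = 9 (mod 11).
  i = 5 (α = 10): (10−2)(10−3)(10−8)(10−7) = 8·7·2·3 = 336 ≡ 6, so v_5 = 6^{−1} = 2 (mod 11).
  v = [5, 4, 2, 9, 2].
Step 2: syndromes of r = [10, 8, 9, 0, 10] (all sums mod 11).
  S_0 = Σ v_i r_i = 5·10 + 4·8 + 2·9 + 9·0 + 2·10 = 120 ≡ 10.
  S_1 = Σ v_i α_i r_i = 5·2·10 + 4·3·8 + 2·8·9 + 9·7·0 + 2·10·10 = 540 ≡ 1.
  α_i^2 mod 11 = [4, 9, 9, 5, 1].
  S_2 = Σ v_i α_i^2 r_i = 5·4·10 + 4·9·8 + 2·9·9 + 9·5·0 + 2·1·10 = 670 ≡ 10.
  S = (10, 1, 10) ≠ 0, so r is not a codeword (an error is present).
Step 3: locate the error. For a single error e at position i, S_ℓ = v_i·e·α_i^ℓ, so α_err = S_1/S_0.
  S_0^{−1} = 10^{−1} = 10 (mod 11), so α_err = 1·10 = 10 ≡ 10 = α_5. Error position i = 5.
  Consistency check: S_2/S_1 = 10·1 = 10 ≡ 10 = α_err ✓ (single-error assumption holds).
Step 4: error magnitude e = S_0/v_5 = S_0·∏_{j≠5}(α_5 − α_j) = 10·6 = 60 ≡ 5 (mod 11).
Step 5: correct position 5: c_5 = r_5 − e = 10 − 5 ≡ 5 (mod 11). Hence c = [10, 8, 9, 0, 5].
  Check: interpolating c through the α_i gives m(x) = 3 + 9·x (degree < 2) with m(α_i) = c_i for every i, so c is indeed a codeword.


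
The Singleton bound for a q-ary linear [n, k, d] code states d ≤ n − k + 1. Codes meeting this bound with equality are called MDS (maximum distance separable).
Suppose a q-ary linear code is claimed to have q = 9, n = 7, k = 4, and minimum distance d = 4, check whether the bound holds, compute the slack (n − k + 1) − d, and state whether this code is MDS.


Singleton RHS = n − k + 1 = 4, slack = 0, bound satisfied, MDS.

Singleton bound: d ≤ n − k + 1.
Here n = 7, k = 4, so n − k + 1 = 4.
Given d = 4, check d ≤ 4: YES.
Slack = (n − k + 1) − d = 0.
The code is MDS (slack = 0).
Description: the claimed parameters are [7, 4, 4]_9; such a code would be MDS (meets Singleton bound).


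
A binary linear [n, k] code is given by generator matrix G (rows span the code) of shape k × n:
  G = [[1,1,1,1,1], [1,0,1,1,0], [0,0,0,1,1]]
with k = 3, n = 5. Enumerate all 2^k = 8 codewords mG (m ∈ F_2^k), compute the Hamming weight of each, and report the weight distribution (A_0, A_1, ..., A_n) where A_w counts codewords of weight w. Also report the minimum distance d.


Weight distribution: A_0 = 1, A_2 = 3, A_3 = 3, A_5 = 1. Minimum distance d = 2.

Enumerate all 2^3 = 8 messages m ∈ F_2^3.
For each, compute codeword c = mG in F_2^5, then tally its weight.
  m = 000 → c = 00000, weight = 0.
  m = 100 → c = 11111, weight = 5.
  m = 010 → c = 10110, weight = 3.
  m = 110 → c = 01001, weight = 2.
  m = 001 → c = 00011, weight = 2.
  m = 101 → c = 11100, weight = 3.
  m = 011 → c = 10101, weight = 3.
  m = 111 → c = 01010, weight = 2.
Tally weights:
  weight 0: 1 codewords.
  weight 2: 3 codewords.
  weight 3: 3 codewords.
  weight 5: 1 codewords.
Minimum distance d = smallest w > 0 with A_w > 0 = 2.
Sanity: Σ A_w = 8 = 2^3 = 8 ✓.


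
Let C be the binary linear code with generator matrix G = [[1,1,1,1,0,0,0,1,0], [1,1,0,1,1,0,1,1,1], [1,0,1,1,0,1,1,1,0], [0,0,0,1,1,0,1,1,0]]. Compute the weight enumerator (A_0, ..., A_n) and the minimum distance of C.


Weight distribution: A_0 = 1, A_3 = 2, A_4 = 5, A_5 = 4, A_6 = 2, A_7 = 2. Minimum distance d = 3.

Enumerate all 2^4 = 16 messages m ∈ F_2^4.
For each, compute codeword c = mG in F_2^9, then tally its weight.
  m = 0000 → c = 000000000, weight = 0.
  m = 1000 → c = 111100010, weight = 5.
  m = 0100 → c = 110110111, weight = 7.
  m = 1100 → c = 001010101, weight = 4.
  m = 0010 → c = 101101110, weight = 6.
  m = 1010 → c = 010001100, weight = 3.
  m = 0110 → c = 011011001, weight = 5.
  m = 1110 → c = 100111011, weight = 6.
  m = 0001 → c = 000110110, weight = 4.
  m = 1001 → c = 111010100, weight = 5.
  m = 0101 → c = 110000001, weight = 3.
  m = 1101 → c = 001100011, weight = 4.
  m = 0011 → c = 101011000, weight = 4.
  m = 1011 → c = 010111010, weight = 5.
  m = 0111 → c = 011101111, weight = 7.
  m = 1111 → c = 100001101, weight = 4.
Tally weights:
  weight 0: 1 codewords.
  weight 3: 2 codewords.
  weight 4: 5 codewords.
  weight 5: 4 codewords.
  weight 6: 2 codewords.
  weight 7: 2 codewords.
Minimum distance d = smallest w > 0 with A_w > 0 = 3.
Sanity: Σ A_w = 16 = 2^4 = 16 ✓.


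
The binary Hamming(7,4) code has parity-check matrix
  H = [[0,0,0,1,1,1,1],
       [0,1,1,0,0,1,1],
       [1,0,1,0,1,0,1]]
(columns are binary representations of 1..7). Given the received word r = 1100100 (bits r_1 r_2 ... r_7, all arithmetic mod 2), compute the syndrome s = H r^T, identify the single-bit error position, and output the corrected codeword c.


s = (1, 1, 0)^T, error position = 6, corrected codeword c = 1100110

Compute s = H r^T mod 2 one row at a time:
  s_1 = 0 + 1 + 0 + 0 = 1 ≡ 1 (mod 2).
  s_2 = 1 + 0 + 0 + 0 = 1 ≡ 1 (mod 2).
  s_3 = 1 + 0 + 1 + 0 = 2 ≡ 0 (mod 2).
s = (1, 1, 0)^T — this equals column 6 of H (binary 110), so error is at position 6.
Correct: flip bit 6 of r = 1100100 to get c = 1100110.


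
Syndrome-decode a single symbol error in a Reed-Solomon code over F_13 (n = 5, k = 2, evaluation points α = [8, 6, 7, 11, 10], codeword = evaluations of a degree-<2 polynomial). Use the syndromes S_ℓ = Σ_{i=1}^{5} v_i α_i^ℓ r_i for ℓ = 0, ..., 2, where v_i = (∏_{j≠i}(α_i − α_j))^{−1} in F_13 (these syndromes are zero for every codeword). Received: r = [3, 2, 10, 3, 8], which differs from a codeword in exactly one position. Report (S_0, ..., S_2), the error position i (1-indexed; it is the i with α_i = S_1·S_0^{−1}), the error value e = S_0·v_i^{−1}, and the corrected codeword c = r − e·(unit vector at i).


S = (2, 3, 11), error at position 1, error magnitude e = 11, c = [5, 2, 10, 3, 8].

Step 1: column multipliers v_i = (∏_{j≠i}(α_i − α_j))^{−1} mod 13.
  i = 1 (α = 8): (8−6)(8−7)(8−11)(8−10) = 2·1·(−3)·(−2) = 12 ≡ 12, so v_1 = 12^{−1} = 12 (mod 13).
  i = 2 (α = 6): (6−8)(6−7)(6−11)(6−10) = (−2)·(−1)·(−5)·(−4) = 40 ≡ 1, so v_2 = 1^{−1} = 1 (mod 13).
  i = 3 (α = 7): (7−8)(7−6)(7−11)(7−10) = (−1)·1·(−4)·(−3) = −12 ≡ 1, so v_3 = 1^{−1} = 1 (mod 13).
  i = 4 (α = 11): (11−8)(11−6)(11−7)(11−10) = 3·5·4·1 = 60 ≡ 8, so v_4 = 8^{−1} = 5 (mod 13).
  i = 5 (α = 10): (10−8)(10−6)(10−7)(10−11) = 2·4·3·(−1) = −24 ≡ 2, so v_5 = 2^{−1} = 7 (mod 13).
  v = [12, 1, 1, 5, 7].
Step 2: syndromes of r = [3, 2, 10, 3, 8] (all sums mod 13).
  S_0 = Σ v_i r_i = 12·3 + 1·2 + 1·10 + 5·3 + 7·8 = 119 ≡ 2.
  S_1 = Σ v_i α_i r_i = 12·8·3 + 1·6·2 + 1·7·10 + 5·11·3 + 7·10·8 = 1095 ≡ 3.
  α_i^2 mod 13 = [12, 10, 10, 4, 9].
  S_2 = Σ v_i α_i^2 r_i = 12·12·3 + 1·10·2 + 1·10·10 + 5·4·3 + 7·9·8 = 1116 ≡ 11.
  S = (2, 3, 11) ≠ 0, so r is not a codeword (an error is present).
Step 3: locate the error. For a single error e at position i, S_ℓ = v_i·e·α_i^ℓ, so α_err = S_1/S_0.
  S_0^{−1} = 2^{−1} = 7 (mod 13), so α_err = 3·7 = 21 ≡ 8 = α_1. Error position i = 1.
  Consistency check: S_2/S_1 = 11·9 = 99 ≡ 8 = α_err ✓ (single-error assumption holds).
Step 4: error magnitude e = S_0/v_1 = S_0·∏_{j≠1}(α_1 − α_j) = 2·12 = 24 ≡ 11 (mod 13).
Step 5: correct position 1: c_1 = r_1 − e = 3 − 11 ≡ 5 (mod 13). Hence c = [5, 2, 10, 3, 8].
  Check: interpolating c through the α_i gives m(x) = 6 + 8·x (degree < 2) with m(α_i) = c_i for every i, so c is indeed a codeword.


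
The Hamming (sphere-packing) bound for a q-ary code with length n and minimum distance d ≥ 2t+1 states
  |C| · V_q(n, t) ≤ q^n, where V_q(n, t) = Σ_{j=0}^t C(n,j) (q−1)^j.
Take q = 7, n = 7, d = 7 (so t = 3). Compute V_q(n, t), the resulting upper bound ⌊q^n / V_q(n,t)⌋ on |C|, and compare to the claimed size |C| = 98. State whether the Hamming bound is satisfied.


V_q(n, t) = 8359, q^n = 823543, Hamming bound = 98, |C| = 98 ≤ bound (satisfied).

Step 1: Compute V_q(n, t) = Σ_{j=0}^3 C(n, j) (q−1)^j.
  j = 0: C(7,0)·(6)^0 = 1·1 = 1.
  j = 1: C(7,1)·(6)^1 = 7·6 = 42.
  j = 2: C(7,2)·(6)^2 = 21·36 = 756.
  j = 3: C(7,3)·(6)^3 = 35·216 = 7560.
  V_q(n, t) = 1 + 42 + 756 + 7560 = 8359.
Step 2: q^n = 7^7 = 823543.
Step 3: Hamming bound ⌊q^n / V_q(n,t)⌋ = ⌊823543/8359⌋ = 98.
Step 4: Compare |C| = 98 to 98: satisfied.
The claimed |C| lies at the Hamming bound (tight).


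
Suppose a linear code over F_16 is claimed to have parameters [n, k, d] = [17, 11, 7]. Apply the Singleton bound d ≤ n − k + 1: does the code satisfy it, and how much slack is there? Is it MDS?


Singleton RHS = n − k + 1 = 7, slack = 0, bound satisfied, MDS.

Singleton bound: d ≤ n − k + 1.
Here n = 17, k = 11, so n − k + 1 = 7.
Given d = 7, check d ≤ 7: YES.
Slack = (n − k + 1) − d = 0.
The code is MDS (slack = 0).
Description: the claimed parameters are [17, 11, 7]_16; such a code would be MDS (meets Singleton bound).


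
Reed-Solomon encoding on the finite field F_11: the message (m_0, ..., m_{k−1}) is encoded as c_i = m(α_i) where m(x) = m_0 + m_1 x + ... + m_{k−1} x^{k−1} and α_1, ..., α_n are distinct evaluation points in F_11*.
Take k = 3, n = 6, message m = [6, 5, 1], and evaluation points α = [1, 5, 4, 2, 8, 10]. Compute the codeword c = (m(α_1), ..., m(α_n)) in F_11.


c = [1, 1, 9, 9, 0, 2]

Message polynomial: m(x) = 6 + 5·x + 1·x^2 (mod 11).
For each evaluation point α_i, compute m(α_i) mod 11:
  α_1 = 1: Horner steps 1 → 6 → 1, so m(1) = 1.
  α_2 = 5: Horner steps 1 → 10 → 1, so m(5) = 1.
  α_3 = 4: Horner steps 1 → 9 → 9, so m(4) = 9.
  α_4 = 2: Horner steps 1 → 7 → 9, so m(2) = 9.
  α_5 = 8: Horner steps 1 → 2 → 0, so m(8) = 0.
  α_6 = 10: Horner steps 1 → 4 → 2, so m(10) = 2.
Codeword c = [1, 1, 9, 9, 0, 2] ∈ F_11^6.


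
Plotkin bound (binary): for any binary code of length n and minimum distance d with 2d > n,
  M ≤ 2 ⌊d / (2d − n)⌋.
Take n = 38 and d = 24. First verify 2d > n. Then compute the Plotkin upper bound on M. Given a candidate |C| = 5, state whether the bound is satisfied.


Plotkin bound M ≤ 4; given |C| = 5 > bound (violated).

Check applicability: 2d = 48, n = 38.
2d − n = 10 > 0, so Plotkin applies.
Compute d/(2d−n) = 24/10 ≈ 2.4000.
⌊d/(2d−n)⌋ = 2.
Plotkin bound: M ≤ 2·2 = 4.
Given |C| = 5, check: VIOLATED.
This |C| is above the Plotkin bound, so no binary code with n = 38, d = 24 and 5 codewords exists.


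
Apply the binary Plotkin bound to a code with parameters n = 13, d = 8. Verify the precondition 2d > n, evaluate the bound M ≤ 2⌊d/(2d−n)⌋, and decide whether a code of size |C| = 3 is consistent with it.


Plotkin bound M ≤ 4; given |C| = 3 ≤ bound (satisfied).

Check applicability: 2d = 16, n = 13.
2d − n = 3 > 0, so Plotkin applies.
Compute d/(2d−n) = 8/3 ≈ 2.6667.
⌊d/(2d−n)⌋ = 2.
Plotkin bound: M ≤ 2·2 = 4.
Given |C| = 3, check: satisfied.
This |C| is below the Plotkin bound.


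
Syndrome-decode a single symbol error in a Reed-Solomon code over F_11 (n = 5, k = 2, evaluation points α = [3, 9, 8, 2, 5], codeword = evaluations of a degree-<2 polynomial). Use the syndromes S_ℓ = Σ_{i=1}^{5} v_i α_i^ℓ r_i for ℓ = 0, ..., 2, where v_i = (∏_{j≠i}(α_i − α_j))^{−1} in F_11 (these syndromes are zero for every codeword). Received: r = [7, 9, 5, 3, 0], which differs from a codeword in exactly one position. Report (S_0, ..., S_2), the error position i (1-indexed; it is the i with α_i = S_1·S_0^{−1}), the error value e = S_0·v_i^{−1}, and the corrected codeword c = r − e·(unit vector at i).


S = (3, 4, 9), error at position 5, error magnitude e = 7, c = [7, 9, 5, 3, 4].

Step 1: column multipliers v_i = (∏_{j≠i}(α_i − α_j))^{−1} mod 11.
  i = 1 (α = 3): (3−9)(3−8)(3−2)(3−5) = (−6)·(−5)·1·(−2) = −60 ≡ 6, so v_1 = 6^{−1} = 2 (mod 11).
  i = 2 (α = 9): (9−3)(9−8)(9−2)(9−5) = 6·1·7·4 = 168 ≡ 3, so v_2 = 3^{−1} = 4 (mod 11).
  i = 3 (α = 8): (8−3)(8−9)(8−2)(8−5) = 5·(−1)·6·3 = −90 ≡ 9, so v_3 = 9^{−1} = 5 (mod 11).
  i = 4 (α = 2): (2−3)(2−9)(2−8)(2−5) = (−1)·(−7)·(−6)·(−3) = 126 ≡ 5, so v_4 = 5^{−1} = 9 (mod 11).
  i = 5 (α = 5): (5−3)(5−9)(5−8)(5−2) = 2·(−4)·(−3)·3 = 72 ≡ 6, so v_5 = 6^{−1} = 2 (mod 11).
  v = [2, 4, 5, 9, 2].
Step 2: syndromes of r = [7, 9, 5, 3, 0] (all sums mod 11).
  S_0 = Σ v_i r_i = 2·7 + 4·9 + 5·5 + 9·3 + 2·0 = 102 ≡ 3.
  S_1 = Σ v_i α_i r_i = 2·3·7 + 4·9·9 + 5·8·5 + 9·2·3 + 2·5·0 = 620 ≡ 4.
  α_i^2 mod 11 = [9, 4, 9, 4, 3].
  S_2 = Σ v_i α_i^2 r_i = 2·9·7 + 4·4·9 + 5·9·5 + 9·4·3 + 2·3·0 = 603 ≡ 9.
  S = (3, 4, 9) ≠ 0, so r is not a codeword (an error is present).
Step 3: locate the error. For a single error e at position i, S_ℓ = v_i·e·α_i^ℓ, so α_err = S_1/S_0.
  S_0^{−1} = 3^{−1} = 4 (mod 11), so α_err = 4·4 = 16 ≡ 5 = α_5. Error position i = 5.
  Consistency check: S_2/S_1 = 9·3 = 27 ≡ 5 = α_err ✓ (single-error assumption holds).
Step 4: error magnitude e = S_0/v_5 = S_0·∏_{j≠5}(α_5 − α_j) = 3·6 = 18 ≡ 7 (mod 11).
Step 5: correct position 5: c_5 = r_5 − e = 0 − 7 ≡ 4 (mod 11). Hence c = [7, 9, 5, 3, 4].
  Check: interpolating c through the α_i gives m(x) = 6 + 4·x (degree < 2) with m(α_i) = c_i for every i, so c is indeed a codeword.


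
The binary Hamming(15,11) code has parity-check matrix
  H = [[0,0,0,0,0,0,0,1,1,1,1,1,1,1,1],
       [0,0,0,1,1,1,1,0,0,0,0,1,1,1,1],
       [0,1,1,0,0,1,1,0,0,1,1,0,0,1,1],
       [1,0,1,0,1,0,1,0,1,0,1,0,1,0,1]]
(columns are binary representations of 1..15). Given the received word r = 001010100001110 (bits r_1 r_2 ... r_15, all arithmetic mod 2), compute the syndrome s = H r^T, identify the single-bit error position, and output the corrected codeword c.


s = (1, 1, 1, 0)^T, error position = 14, corrected codeword c = 001010100001100

Compute s = H r^T mod 2 one row at a time:
  s_1 = 0 + 0 + 0 + 0 + 1 + 1 + 1 + 0 = 3 ≡ 1 (mod 2).
  s_2 = 0 + 1 + 0 + 1 + 1 + 1 + 1 + 0 = 5 ≡ 1 (mod 2).
  s_3 = 0 + 1 + 0 + 1 + 0 + 0 + 1 + 0 = 3 ≡ 1 (mod 2).
  s_4 = 0 + 1 + 1 + 1 + 0 + 0 + 1 + 0 = 4 ≡ 0 (mod 2).
s = (1, 1, 1, 0)^T — this equals column 14 of H (binary 1110), so error is at position 14.
Correct: flip bit 14 of r = 001010100001110 to get c = 001010100001100.


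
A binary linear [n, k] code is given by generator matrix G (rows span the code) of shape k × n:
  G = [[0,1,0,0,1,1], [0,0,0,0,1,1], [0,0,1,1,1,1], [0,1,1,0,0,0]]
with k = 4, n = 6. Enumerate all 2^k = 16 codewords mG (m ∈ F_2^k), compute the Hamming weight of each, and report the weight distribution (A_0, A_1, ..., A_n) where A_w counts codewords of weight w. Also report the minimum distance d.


Weight distribution: A_0 = 1, A_1 = 3, A_2 = 4, A_3 = 4, A_4 = 3, A_5 = 1. Minimum distance d = 1.

Enumerate all 2^4 = 16 messages m ∈ F_2^4.
For each, compute codeword c = mG in F_2^6, then tally its weight.
  m = 0000 → c = 000000, weight = 0.
  m = 1000 → c = 010011, weight = 3.
  m = 0100 → c = 000011, weight = 2.
  m = 1100 → c = 010000, weight = 1.
  m = 0010 → c = 001111, weight = 4.
  m = 1010 → c = 011100, weight = 3.
  m = 0110 → c = 001100, weight = 2.
  m = 1110 → c = 011111, weight = 5.
  m = 0001 → c = 011000, weight = 2.
  m = 1001 → c = 001011, weight = 3.
  m = 0101 → c = 011011, weight = 4.
  m = 1101 → c = 001000, weight = 1.
  m = 0011 → c = 010111, weight = 4.
  m = 1011 → c = 000100, weight = 1.
  m = 0111 → c = 010100, weight = 2.
  m = 1111 → c = 000111, weight = 3.
Tally weights:
  weight 0: 1 codewords.
  weight 1: 3 codewords.
  weight 2: 4 codewords.
  weight 3: 4 codewords.
  weight 4: 3 codewords.
  weight 5: 1 codewords.
Minimum distance d = smallest w > 0 with A_w > 0 = 1.
Sanity: Σ A_w = 16 = 2^4 = 16 ✓.


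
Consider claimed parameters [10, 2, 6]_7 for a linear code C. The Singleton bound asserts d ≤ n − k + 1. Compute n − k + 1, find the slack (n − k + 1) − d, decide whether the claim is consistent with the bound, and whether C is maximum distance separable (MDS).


Singleton RHS = n − k + 1 = 9, slack = 3, bound satisfied, not MDS.

Singleton bound: d ≤ n − k + 1.
Here n = 10, k = 2, so n − k + 1 = 9.
Given d = 6, check d ≤ 9: YES.
Slack = (n − k + 1) − d = 3.
The code is NOT MDS (slack = 3 > 0).
Description: the claimed parameters are [10, 2, 6]_7; such a code would be non-MDS.


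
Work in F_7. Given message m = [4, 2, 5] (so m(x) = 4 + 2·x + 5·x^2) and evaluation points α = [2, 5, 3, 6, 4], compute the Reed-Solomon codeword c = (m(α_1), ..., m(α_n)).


c = [0, 6, 6, 0, 1]

Message polynomial: m(x) = 4 + 2·x + 5·x^2 (mod 7).
For each evaluation point α_i, compute m(α_i) mod 7:
  α_1 = 2: Horner steps 5 → 5 → 0, so m(2) = 0.
  α_2 = 5: Horner steps 5 → 6 → 6, so m(5) = 6.
  α_3 = 3: Horner steps 5 → 3 → 6, so m(3) = 6.
  α_4 = 6: Horner steps 5 → 4 → 0, so m(6) = 0.
  α_5 = 4: Horner steps 5 → 1 → 1, so m(4) = 1.
Codeword c = [0, 6, 6, 0, 1] ∈ F_7^5.


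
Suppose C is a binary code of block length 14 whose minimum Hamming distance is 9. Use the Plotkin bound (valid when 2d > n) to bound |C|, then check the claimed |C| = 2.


Plotkin bound M ≤ 4; given |C| = 2 ≤ bound (satisfied).

Check applicability: 2d = 18, n = 14.
2d − n = 4 > 0, so Plotkin applies.
Compute d/(2d−n) = 9/4 ≈ 2.2500.
⌊d/(2d−n)⌋ = 2.
Plotkin bound: M ≤ 2·2 = 4.
Given |C| = 2, check: satisfied.
This |C| is below the Plotkin bound.


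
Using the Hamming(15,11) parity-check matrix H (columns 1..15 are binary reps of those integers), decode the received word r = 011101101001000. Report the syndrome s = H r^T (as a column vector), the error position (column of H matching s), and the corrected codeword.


s = (0, 0, 0, 1)^T, error position = 1, corrected codeword c = 111101101001000

Compute s = H r^T mod 2 one row at a time:
  s_1 = 0 + 1 + 0 + 0 + 1 + 0 + 0 + 0 = 2 ≡ 0 (mod 2).
  s_2 = 1 + 0 + 1 + 1 + 1 + 0 + 0 + 0 = 4 ≡ 0 (mod 2).
  s_3 = 1 + 1 + 1 + 1 + 0 + 0 + 0 + 0 = 4 ≡ 0 (mod 2).
  s_4 = 0 + 1 + 0 + 1 + 1 + 0 + 0 + 0 = 3 ≡ 1 (mod 2).
s = (0, 0, 0, 1)^T — this equals column 1 of H (binary 0001), so error is at position 1.
Correct: flip bit 1 of r = 011101101001000 to get c = 111101101001000.


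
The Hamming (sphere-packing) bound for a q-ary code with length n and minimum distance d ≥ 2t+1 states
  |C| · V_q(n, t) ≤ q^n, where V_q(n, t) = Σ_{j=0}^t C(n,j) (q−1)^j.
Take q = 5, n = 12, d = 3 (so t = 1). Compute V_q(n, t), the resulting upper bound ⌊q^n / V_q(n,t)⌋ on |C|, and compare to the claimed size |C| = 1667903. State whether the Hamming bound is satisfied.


V_q(n, t) = 49, q^n = 244140625, Hamming bound = 4982461, |C| = 1667903 ≤ bound (satisfied).

Step 1: Compute V_q(n, t) = Σ_{j=0}^1 C(n, j) (q−1)^j.
  j = 0: C(12,0)·(4)^0 = 1·1 = 1.
  j = 1: C(12,1)·(4)^1 = 12·4 = 48.
  V_q(n, t) = 1 + 48 = 49.
Step 2: q^n = 5^12 = 244140625.
Step 3: Hamming bound ⌊q^n / V_q(n,t)⌋ = ⌊244140625/49⌋ = 4982461.
Step 4: Compare |C| = 1667903 to 4982461: satisfied.
The claimed |C| lies below the Hamming bound.


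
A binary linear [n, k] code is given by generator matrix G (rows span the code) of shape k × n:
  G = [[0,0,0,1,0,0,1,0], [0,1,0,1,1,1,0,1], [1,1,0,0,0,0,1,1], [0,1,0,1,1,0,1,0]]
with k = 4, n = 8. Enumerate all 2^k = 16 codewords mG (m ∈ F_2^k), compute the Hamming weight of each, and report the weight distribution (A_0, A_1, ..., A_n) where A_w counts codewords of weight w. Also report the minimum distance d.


Weight distribution: A_0 = 1, A_2 = 2, A_3 = 4, A_4 = 5, A_5 = 4. Minimum distance d = 2.

Enumerate all 2^4 = 16 messages m ∈ F_2^4.
For each, compute codeword c = mG in F_2^8, then tally its weight.
  m = 0000 → c = 00000000, weight = 0.
  m = 1000 → c = 00010010, weight = 2.
  m = 0100 → c = 01011101, weight = 5.
  m = 1100 → c = 01001111, weight = 5.
  m = 0010 → c = 11000011, weight = 4.
  m = 1010 → c = 11010001, weight = 4.
  m = 0110 → c = 10011110, weight = 5.
  m = 1110 → c = 10001100, weight = 3.
  m = 0001 → c = 01011010, weight = 4.
  m = 1001 → c = 01001000, weight = 2.
  m = 0101 → c = 00000111, weight = 3.
  m = 1101 → c = 00010101, weight = 3.
  m = 0011 → c = 10011001, weight = 4.
  m = 1011 → c = 10001011, weight = 4.
  m = 0111 → c = 11000100, weight = 3.
  m = 1111 → c = 11010110, weight = 5.
Tally weights:
  weight 0: 1 codewords.
  weight 2: 2 codewords.
  weight 3: 4 codewords.
  weight 4: 5 codewords.
  weight 5: 4 codewords.
Minimum distance d = smallest w > 0 with A_w > 0 = 2.
Sanity: Σ A_w = 16 = 2^4 = 16 ✓.


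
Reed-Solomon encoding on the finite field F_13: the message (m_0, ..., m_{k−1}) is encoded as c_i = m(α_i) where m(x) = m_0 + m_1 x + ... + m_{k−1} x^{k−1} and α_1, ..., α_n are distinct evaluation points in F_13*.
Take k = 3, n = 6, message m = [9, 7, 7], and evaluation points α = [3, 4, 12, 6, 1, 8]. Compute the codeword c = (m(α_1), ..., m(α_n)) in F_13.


c = [2, 6, 9, 4, 10, 6]

Message polynomial: m(x) = 9 + 7·x + 7·x^2 (mod 13).
For each evaluation point α_i, compute m(α_i) mod 13:
  α_1 = 3: Horner steps 7 → 2 → 2, so m(3) = 2.
  α_2 = 4: Horner steps 7 → 9 → 6, so m(4) = 6.
  α_3 = 12: Horner steps 7 → 0 → 9, so m(12) = 9.
  α_4 = 6: Horner steps 7 → 10 → 4, so m(6) = 4.
  α_5 = 1: Horner steps 7 → 1 → 10, so m(1) = 10.
  α_6 = 8: Horner steps 7 → 11 → 6, so m(8) = 6.
Codeword c = [2, 6, 9, 4, 10, 6] ∈ F_13^6.


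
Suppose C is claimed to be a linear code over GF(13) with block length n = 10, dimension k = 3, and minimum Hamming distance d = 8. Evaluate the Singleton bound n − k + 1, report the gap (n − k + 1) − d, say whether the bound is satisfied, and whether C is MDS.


Singleton RHS = n − k + 1 = 8, slack = 0, bound satisfied, MDS.

Singleton bound: d ≤ n − k + 1.
Here n = 10, k = 3, so n − k + 1 = 8.
Given d = 8, check d ≤ 8: YES.
Slack = (n − k + 1) − d = 0.
The code is MDS (slack = 0).
Description: the claimed parameters are [10, 3, 8]_13; such a code would be MDS (meets Singleton bound).


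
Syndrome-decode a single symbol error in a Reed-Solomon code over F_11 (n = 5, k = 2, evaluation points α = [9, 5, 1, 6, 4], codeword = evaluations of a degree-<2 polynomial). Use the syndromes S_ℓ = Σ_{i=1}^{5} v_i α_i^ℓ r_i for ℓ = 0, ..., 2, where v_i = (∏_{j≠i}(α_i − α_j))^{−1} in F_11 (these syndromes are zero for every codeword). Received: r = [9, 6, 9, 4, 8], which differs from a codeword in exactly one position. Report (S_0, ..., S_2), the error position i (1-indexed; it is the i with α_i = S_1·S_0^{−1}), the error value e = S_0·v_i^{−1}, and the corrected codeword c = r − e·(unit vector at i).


S = (4, 4, 4), error at position 3, error magnitude e = 6, c = [9, 6, 3, 4, 8].

Step 1: column multipliers v_i = (∏_{j≠i}(α_i − α_j))^{−1} mod 11.
  i = 1 (α = 9): (9−5)(9−1)(9−6)(9−4) = 4·8·3·5 = 480 ≡ 7, so v_1 = 7^{−1} = 8 (mod 11).
  i = 2 (α = 5): (5−9)(5−1)(5−6)(5−4) = (−4)·4·(−1)·1 = 16 ≡ 5, so v_2 = 5^{−1} = 9 (mod 11).
  i = 3 (α = 1): (1−9)(1−5)(1−6)(1−4) = (−8)·(−4)·(−5)·(−3) = 480 ≡ 7, so v_3 = 7^{−1} = 8 (mod 11).
  i = 4 (α = 6): (6−9)(6−5)(6−1)(6−4) = (−3)·1·5·2 = −30 ≡ 3, so v_4 = 3^{−1} = 4 (mod 11).
  i = 5 (α = 4): (4−9)(4−5)(4−1)(4−6) = (−5)·(−1)·3·(−2) = −30 ≡ 3, so v_5 = 3^{−1} = 4 (mod 11).
  v = [8, 9, 8, 4, 4].
Step 2: syndromes of r = [9, 6, 9, 4, 8] (all sums mod 11).
  S_0 = Σ v_i r_i = 8·9 + 9·6 + 8·9 + 4·4 + 4·8 = 246 ≡ 4.
  S_1 = Σ v_i α_i r_i = 8·9·9 + 9·5·6 + 8·1·9 + 4·6·4 + 4·4·8 = 1214 ≡ 4.
  α_i^2 mod 11 = [4, 3, 1, 3, 5].
  S_2 = Σ v_i α_i^2 r_i = 8·4·9 + 9·3·6 + 8·1·9 + 4·3·4 + 4·5·8 = 730 ≡ 4.
  S = (4, 4, 4) ≠ 0, so r is not a codeword (an error is present).
Step 3: locate the error. For a single error e at position i, S_ℓ = v_i·e·α_i^ℓ, so α_err = S_1/S_0.
  S_0^{−1} = 4^{−1} = 3 (mod 11), so α_err = 4·3 = 12 ≡ 1 = α_3. Error position i = 3.
  Consistency check: S_2/S_1 = 4·3 = 12 ≡ 1 = α_err ✓ (single-error assumption holds).
Step 4: error magnitude e = S_0/v_3 = S_0·∏_{j≠3}(α_3 − α_j) = 4·7 = 28 ≡ 6 (mod 11).
Step 5: correct position 3: c_3 = r_3 − e = 9 − 6 ≡ 3 (mod 11). Hence c = [9, 6, 3, 4, 8].
  Check: interpolating c through the α_i gives m(x) = 5 + 9·x (degree < 2) with m(α_i) = c_i for every i, so c is indeed a codeword.


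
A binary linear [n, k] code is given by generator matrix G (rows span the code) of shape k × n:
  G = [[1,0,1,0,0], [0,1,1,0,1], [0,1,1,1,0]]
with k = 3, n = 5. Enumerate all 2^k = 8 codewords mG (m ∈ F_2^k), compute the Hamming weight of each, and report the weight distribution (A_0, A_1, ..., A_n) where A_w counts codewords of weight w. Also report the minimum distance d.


Weight distribution: A_0 = 1, A_2 = 2, A_3 = 4, A_4 = 1. Minimum distance d = 2.

Enumerate all 2^3 = 8 messages m ∈ F_2^3.
For each, compute codeword c = mG in F_2^5, then tally its weight.
  m = 000 → c = 00000, weight = 0.
  m = 100 → c = 10100, weight = 2.
  m = 010 → c = 01101, weight = 3.
  m = 110 → c = 11001, weight = 3.
  m = 001 → c = 01110, weight = 3.
  m = 101 → c = 11010, weight = 3.
  m = 011 → c = 00011, weight = 2.
  m = 111 → c = 10111, weight = 4.
Tally weights:
  weight 0: 1 codewords.
  weight 2: 2 codewords.
  weight 3: 4 codewords.
  weight 4: 1 codewords.
Minimum distance d = smallest w > 0 with A_w > 0 = 2.
Sanity: Σ A_w = 8 = 2^3 = 8 ✓.


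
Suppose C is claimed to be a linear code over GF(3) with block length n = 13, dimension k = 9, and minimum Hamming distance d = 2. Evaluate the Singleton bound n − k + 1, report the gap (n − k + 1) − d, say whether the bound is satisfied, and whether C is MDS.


Singleton RHS = n − k + 1 = 5, slack = 3, bound satisfied, not MDS.

Singleton bound: d ≤ n − k + 1.
Here n = 13, k = 9, so n − k + 1 = 5.
Given d = 2, check d ≤ 5: YES.
Slack = (n − k + 1) − d = 3.
The code is NOT MDS (slack = 3 > 0).
Description: the claimed parameters are [13, 9, 2]_3; such a code would be non-MDS.


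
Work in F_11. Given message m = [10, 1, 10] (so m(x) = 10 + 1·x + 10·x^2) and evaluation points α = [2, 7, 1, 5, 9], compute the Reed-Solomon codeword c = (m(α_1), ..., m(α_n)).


c = [8, 1, 10, 1, 4]

Message polynomial: m(x) = 10 + 1·x + 10·x^2 (mod 11).
For each evaluation point α_i, compute m(α_i) mod 11:
  α_1 = 2: Horner steps 10 → 10 → 8, so m(2) = 8.
  α_2 = 7: Horner steps 10 → 5 → 1, so m(7) = 1.
  α_3 = 1: Horner steps 10 → 0 → 10, so m(1) = 10.
  α_4 = 5: Horner steps 10 → 7 → 1, so m(5) = 1.
  α_5 = 9: Horner steps 10 → 3 → 4, so m(9) = 4.
Codeword c = [8, 1, 10, 1, 4] ∈ F_11^5.


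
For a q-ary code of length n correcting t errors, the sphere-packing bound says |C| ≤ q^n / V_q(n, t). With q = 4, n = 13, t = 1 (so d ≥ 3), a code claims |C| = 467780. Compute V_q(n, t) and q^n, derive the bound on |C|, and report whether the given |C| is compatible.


V_q(n, t) = 40, q^n = 67108864, Hamming bound = 1677721, |C| = 467780 ≤ bound (satisfied).

Step 1: Compute V_q(n, t) = Σ_{j=0}^1 C(n, j) (q−1)^j.
  j = 0: C(13,0)·(3)^0 = 1·1 = 1.
  j = 1: C(13,1)·(3)^1 = 13·3 = 39.
  V_q(n, t) = 1 + 39 = 40.
Step 2: q^n = 4^13 = 67108864.
Step 3: Hamming bound ⌊q^n / V_q(n,t)⌋ = ⌊67108864/40⌋ = 1677721.
Step 4: Compare |C| = 467780 to 1677721: satisfied.
The claimed |C| lies below the Hamming bound.


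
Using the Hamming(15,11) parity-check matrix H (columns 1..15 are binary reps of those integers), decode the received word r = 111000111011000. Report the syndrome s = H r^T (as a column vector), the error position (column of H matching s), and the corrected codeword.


s = (0, 0, 0, 1)^T, error position = 1, corrected codeword c = 011000111011000

Compute s = H r^T mod 2 one row at a time:
  s_1 = 1 + 1 + 0 + 1 + 1 + 0 + 0 + 0 = 4 ≡ 0 (mod 2).
  s_2 = 0 + 0 + 0 + 1 + 1 + 0 + 0 + 0 = 2 ≡ 0 (mod 2).
  s_3 = 1 + 1 + 0 + 1 + 0 + 1 + 0 + 0 = 4 ≡ 0 (mod 2).
  s_4 = 1 + 1 + 0 + 1 + 1 + 1 + 0 + 0 = 5 ≡ 1 (mod 2).
s = (0, 0, 0, 1)^T — this equals column 1 of H (binary 0001), so error is at position 1.
Correct: flip bit 1 of r = 111000111011000 to get c = 011000111011000.


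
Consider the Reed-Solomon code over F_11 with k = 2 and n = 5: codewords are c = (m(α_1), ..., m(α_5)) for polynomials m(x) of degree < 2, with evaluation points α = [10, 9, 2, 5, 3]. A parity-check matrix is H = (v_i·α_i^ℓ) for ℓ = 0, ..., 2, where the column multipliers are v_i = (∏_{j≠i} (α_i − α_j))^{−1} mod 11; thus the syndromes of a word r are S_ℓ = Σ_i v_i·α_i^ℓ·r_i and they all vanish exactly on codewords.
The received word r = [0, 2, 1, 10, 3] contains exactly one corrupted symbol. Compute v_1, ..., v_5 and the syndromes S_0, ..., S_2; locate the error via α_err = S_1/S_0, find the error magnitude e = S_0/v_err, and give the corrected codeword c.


S = (6, 1, 2), error at position 3, error magnitude e = 7, c = [0, 2, 5, 10, 3].

Step 1: column multipliers v_i = (∏_{j≠i}(α_i − α_j))^{−1} mod 11.
  i = 1 (α = 10): (10−9)(10−2)(10−5)(10−3) = 1·8·5·7 = 280 ≡ 5, so v_1 = 5^{−1} = 9 (mod 11).
  i = 2 (α = 9): (9−10)(9−2)(9−5)(9−3) = (−1)·7·4·6 = −168 ≡ 8, so v_2 = 8^{−1} = 7 (mod 11).
  i = 3 (α = 2): (2−10)(2−9)(2−5)(2−3) = (−8)·(−7)·(−3)·(−1) = 168 ≡ 3, so v_3 = 3^{−1} = 4 (mod 11).
  i = 4 (α = 5): (5−10)(5−9)(5−2)(5−3) = (−5)·(−4)·3·2 = 120 ≡ 10, so v_4 = 10^{−1} = 10 (mod 11).
  i = 5 (α = 3): (3−10)(3−9)(3−2)(3−5) = (−7)·(−6)·1·(−2) = −84 ≡ 4, so v_5 = 4^{−1} = 3 (mod 11).
  v = [9, 7, 4, 10, 3].
Step 2: syndromes of r = [0, 2, 1, 10, 3] (all sums mod 11).
  S_0 = Σ v_i r_i = 9·0 + 7·2 + 4·1 + 10·10 + 3·3 = 127 ≡ 6.
  S_1 = Σ v_i α_i r_i = 9·10·0 + 7·9·2 + 4·2·1 + 10·5·10 + 3·3·3 = 661 ≡ 1.
  α_i^2 mod 11 = [1, 4, 4, 3, 9].
  S_2 = Σ v_i α_i^2 r_i = 9·1·0 + 7·4·2 + 4·4·1 + 10·3·10 + 3·9·3 = 453 ≡ 2.
  S = (6, 1, 2) ≠ 0, so r is not a codeword (an error is present).
Step 3: locate the error. For a single error e at position i, S_ℓ = v_i·e·α_i^ℓ, so α_err = S_1/S_0.
  S_0^{−1} = 6^{−1} = 2 (mod 11), so α_err = 1·2 = 2 ≡ 2 = α_3. Error position i = 3.
  Consistency check: S_2/S_1 = 2·1 = 2 ≡ 2 = α_err ✓ (single-error assumption holds).
Step 4: error magnitude e = S_0/v_3 = S_0·∏_{j≠3}(α_3 − α_j) = 6·3 = 18 ≡ 7 (mod 11).
Step 5: correct position 3: c_3 = r_3 − e = 1 − 7 ≡ 5 (mod 11). Hence c = [0, 2, 5, 10, 3].
  Check: interpolating c through the α_i gives m(x) = 9 + 9·x (degree < 2) with m(α_i) = c_i for every i, so c is indeed a codeword.


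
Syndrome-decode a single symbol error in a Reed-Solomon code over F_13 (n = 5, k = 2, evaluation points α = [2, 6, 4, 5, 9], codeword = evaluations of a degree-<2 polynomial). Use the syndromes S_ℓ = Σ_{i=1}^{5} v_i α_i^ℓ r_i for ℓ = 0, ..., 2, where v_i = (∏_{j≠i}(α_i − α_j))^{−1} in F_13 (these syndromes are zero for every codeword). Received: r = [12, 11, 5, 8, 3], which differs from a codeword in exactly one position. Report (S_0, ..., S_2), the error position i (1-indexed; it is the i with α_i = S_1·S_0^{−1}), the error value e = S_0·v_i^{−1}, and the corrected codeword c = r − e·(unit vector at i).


S = (12, 4, 10), error at position 5, error magnitude e = 9, c = [12, 11, 5, 8, 7].

Step 1: column multipliers v_i = (∏_{j≠i}(α_i − α_j))^{−1} mod 13.
  i = 1 (α = 2): (2−6)(2−4)(2−5)(2−9) = (−4)·(−2)·(−3)·(−7) = 168 ≡ 12, so v_1 = 12^{−1} = 12 (mod 13).
  i = 2 (α = 6): (6−2)(6−4)(6−5)(6−9) = 4·2·1·(−3) = −24 ≡ 2, so v_2 = 2^{−1} = 7 (mod 13).
  i = 3 (α = 4): (4−2)(4−6)(4−5)(4−9) = 2·(−2)·(−1)·(−5) = −20 ≡ 6, so v_3 = 6^{−1} = 11 (mod 13).
  i = 4 (α = 5): (5−2)(5−6)(5−4)(5−9) = 3·(−1)·1·(−4) = 12 ≡ 12, so v_4 = 12^{−1} = 12 (mod 13).
  i = 5 (α = 9): (9−2)(9−6)(9−4)(9−5) = 7·3·5·4 = 420 ≡ 4, so v_5 = 4^{−1} = 10 (mod 13).
  v = [12, 7, 11, 12, 10].
Step 2: syndromes of r = [12, 11, 5, 8, 3] (all sums mod 13).
  S_0 = Σ v_i r_i = 12·12 + 7·11 + 11·5 + 12·8 + 10·3 = 402 ≡ 12.
  S_1 = Σ v_i α_i r_i = 12·2·12 + 7·6·11 + 11·4·5 + 12·5·8 + 10·9·3 = 1720 ≡ 4.
  α_i^2 mod 13 = [4, 10, 3, 12, 3].
  S_2 = Σ v_i α_i^2 r_i = 12·4·12 + 7·10·11 + 11·3·5 + 12·12·8 + 10·3·3 = 2753 ≡ 10.
  S = (12, 4, 10) ≠ 0, so r is not a codeword (an error is present).
Step 3: locate the error. For a single error e at position i, S_ℓ = v_i·e·α_i^ℓ, so α_err = S_1/S_0.
  S_0^{−1} = 12^{−1} = 12 (mod 13), so α_err = 4·12 = 48 ≡ 9 = α_5. Error position i = 5.
  Consistency check: S_2/S_1 = 10·10 = 100 ≡ 9 = α_err ✓ (single-error assumption holds).
Step 4: error magnitude e = S_0/v_5 = S_0·∏_{j≠5}(α_5 − α_j) = 12·4 = 48 ≡ 9 (mod 13).
Step 5: correct position 5: c_5 = r_5 − e = 3 − 9 ≡ 7 (mod 13). Hence c = [12, 11, 5, 8, 7].
  Check: interpolating c through the α_i gives m(x) = 6 + 3·x (degree < 2) with m(α_i) = c_i for every i, so c is indeed a codeword.
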